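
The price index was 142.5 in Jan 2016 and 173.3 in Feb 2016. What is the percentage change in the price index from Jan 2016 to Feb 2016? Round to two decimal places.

21.61%

Change = (173.3 − 142.5) / 142.5 × 100
       = 30.8 / 142.5 × 100 = 21.6140%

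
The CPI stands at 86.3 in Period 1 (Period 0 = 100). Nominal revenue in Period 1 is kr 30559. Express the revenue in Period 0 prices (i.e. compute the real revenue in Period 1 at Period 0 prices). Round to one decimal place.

Real = Nominal ÷ (Index/100) = 30559 ÷ (86.3/100)
     = 30559 ÷ 0.863 = 35410.1970

35410.2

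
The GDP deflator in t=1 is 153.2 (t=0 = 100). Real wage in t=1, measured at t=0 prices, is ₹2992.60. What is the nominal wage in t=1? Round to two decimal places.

4584.66

Nominal = Real × (Index/100) = 2992.60 × (153.2/100)
        = 2992.60 × 1.532 = 4584.6632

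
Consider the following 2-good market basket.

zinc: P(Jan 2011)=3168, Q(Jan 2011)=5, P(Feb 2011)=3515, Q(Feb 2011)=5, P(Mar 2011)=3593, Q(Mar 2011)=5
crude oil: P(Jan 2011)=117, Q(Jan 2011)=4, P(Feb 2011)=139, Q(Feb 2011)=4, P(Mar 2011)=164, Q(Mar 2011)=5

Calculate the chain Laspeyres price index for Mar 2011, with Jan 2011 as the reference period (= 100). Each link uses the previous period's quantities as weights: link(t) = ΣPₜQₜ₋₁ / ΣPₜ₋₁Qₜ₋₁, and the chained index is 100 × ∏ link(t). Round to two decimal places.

114.18

Link Jan 2011→Feb 2011:
ΣP(Feb 2011)Q(Jan 2011) = 3515×5 + 139×4 = 17575 + 556 = 18131
ΣP(Jan 2011)Q(Jan 2011) = 3168×5 + 117×4 = 15840 + 468 = 16308
link = 18131/16308 = 1.111786
Link Feb 2011→Mar 2011:
ΣP(Mar 2011)Q(Feb 2011) = 3593×5 + 164×4 = 17965 + 656 = 18621
ΣP(Feb 2011)Q(Feb 2011) = 3515×5 + 139×4 = 17575 + 556 = 18131
link = 18621/18131 = 1.027026
Chained index = 100 × 1.111786 × 1.027026 = 114.1832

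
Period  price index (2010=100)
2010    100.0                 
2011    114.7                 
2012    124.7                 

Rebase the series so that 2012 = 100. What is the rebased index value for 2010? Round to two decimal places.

Rebased(2010) = 100.0 / 124.7 × 100 = 80.1925

80.19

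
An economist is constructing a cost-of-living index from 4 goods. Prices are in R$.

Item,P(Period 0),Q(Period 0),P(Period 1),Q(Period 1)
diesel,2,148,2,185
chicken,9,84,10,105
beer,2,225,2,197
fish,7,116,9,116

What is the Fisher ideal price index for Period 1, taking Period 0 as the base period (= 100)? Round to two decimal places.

113.51

Laspeyres component (base-period weights):
ΣP(Period 1)Q(Period 0) = 2×148 + 10×84 + 2×225 + 9×116 = 296 + 840 + 450 + 1044 = 2630
ΣP(Period 0)Q(Period 0) = 2×148 + 9×84 + 2×225 + 7×116 = 296 + 756 + 450 + 812 = 2314
L = 2630 / 2314 × 100 = 113.6560
Paasche component (current-period weights):
ΣP(Period 1)Q(Period 1) = 2×185 + 10×105 + 2×197 + 9×116 = 370 + 1050 + 394 + 1044 = 2858
ΣP(Period 0)Q(Period 1) = 2×185 + 9×105 + 2×197 + 7×116 = 370 + 945 + 394 + 812 = 2521
P = 2858 / 2521 × 100 = 113.3677
Fisher = √(L × P) = √(113.6560 × 113.3677) = 113.5118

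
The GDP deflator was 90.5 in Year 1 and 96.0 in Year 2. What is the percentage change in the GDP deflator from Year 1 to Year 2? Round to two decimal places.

6.08%

Change = (96.0 − 90.5) / 90.5 × 100
       = 5.5 / 90.5 × 100 = 6.0773%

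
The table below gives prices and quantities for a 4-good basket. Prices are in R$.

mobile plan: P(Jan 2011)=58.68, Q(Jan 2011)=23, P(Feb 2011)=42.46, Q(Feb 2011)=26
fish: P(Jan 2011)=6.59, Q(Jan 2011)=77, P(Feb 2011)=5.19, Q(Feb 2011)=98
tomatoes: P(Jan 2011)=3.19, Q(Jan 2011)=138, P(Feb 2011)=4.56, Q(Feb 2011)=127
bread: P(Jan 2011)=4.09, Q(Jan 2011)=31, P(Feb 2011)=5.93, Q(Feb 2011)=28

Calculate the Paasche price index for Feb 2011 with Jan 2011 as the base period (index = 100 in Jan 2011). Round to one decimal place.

87.6

Paasche price index uses current-period quantities as weights.
ΣP(Feb 2011)·Q(Feb 2011) = 42.46×26 + 5.19×98 + 4.56×127 + 5.93×28 = 1103.96 + 508.62 + 579.12 + 166.04 = 2357.74
ΣP(Jan 2011)·Q(Feb 2011) = 58.68×26 + 6.59×98 + 3.19×127 + 4.09×28 = 1525.68 + 645.82 + 405.13 + 114.52 = 2691.15
Index = 2357.74 / 2691.15 × 100 = 87.6109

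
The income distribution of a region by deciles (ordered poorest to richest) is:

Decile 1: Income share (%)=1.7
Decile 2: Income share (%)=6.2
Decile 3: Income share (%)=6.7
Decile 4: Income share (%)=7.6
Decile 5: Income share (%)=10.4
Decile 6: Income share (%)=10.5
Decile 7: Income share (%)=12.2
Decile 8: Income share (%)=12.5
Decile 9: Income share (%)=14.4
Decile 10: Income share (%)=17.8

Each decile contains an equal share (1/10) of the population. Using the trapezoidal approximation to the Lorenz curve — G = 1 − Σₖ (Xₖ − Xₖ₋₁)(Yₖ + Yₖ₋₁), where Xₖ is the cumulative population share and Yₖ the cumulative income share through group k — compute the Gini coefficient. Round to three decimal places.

0.245

Cumulative income shares Yₖ: 0.0170, 0.0790, 0.1460, 0.2220, 0.3260, 0.4310, 0.5530, 0.6780, 0.8220, 1.0000
Σ (Xₖ−Xₖ₋₁)(Yₖ+Yₖ₋₁) = (1/10)(0.0170+0.0000) + (1/10)(0.0790+0.0170) + (1/10)(0.1460+0.0790) + (1/10)(0.2220+0.1460) + (1/10)(0.3260+0.2220) + (1/10)(0.4310+0.3260) + (1/10)(0.5530+0.4310) + (1/10)(0.6780+0.5530) + (1/10)(0.8220+0.6780) + (1/10)(1.0000+0.8220)
  = 0.0017 + 0.0096 + 0.0225 + 0.0368 + 0.0548 + 0.0757 + 0.0984 + 0.1231 + 0.1500 + 0.1822 = 0.7548
G = 1 − 0.7548 = 0.2452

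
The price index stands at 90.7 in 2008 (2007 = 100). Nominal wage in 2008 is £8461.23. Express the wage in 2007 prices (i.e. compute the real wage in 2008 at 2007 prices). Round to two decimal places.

Real = Nominal ÷ (Index/100) = 8461.23 ÷ (90.7/100)
     = 8461.23 ÷ 0.907 = 9328.8093

9328.81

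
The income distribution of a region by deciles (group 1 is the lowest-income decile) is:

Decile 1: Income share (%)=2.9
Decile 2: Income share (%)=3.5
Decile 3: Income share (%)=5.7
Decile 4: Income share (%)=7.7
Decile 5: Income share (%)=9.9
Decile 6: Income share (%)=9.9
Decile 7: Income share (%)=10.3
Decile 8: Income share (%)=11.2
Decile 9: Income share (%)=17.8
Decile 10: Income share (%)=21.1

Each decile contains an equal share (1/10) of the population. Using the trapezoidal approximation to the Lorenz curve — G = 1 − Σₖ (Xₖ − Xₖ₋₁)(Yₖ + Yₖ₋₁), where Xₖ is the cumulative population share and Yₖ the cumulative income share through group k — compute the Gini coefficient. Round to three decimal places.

0.299

Cumulative income shares Yₖ: 0.0290, 0.0640, 0.1210, 0.1980, 0.2970, 0.3960, 0.4990, 0.6110, 0.7890, 1.0000
Σ (Xₖ−Xₖ₋₁)(Yₖ+Yₖ₋₁) = (1/10)(0.0290+0.0000) + (1/10)(0.0640+0.0290) + (1/10)(0.1210+0.0640) + (1/10)(0.1980+0.1210) + (1/10)(0.2970+0.1980) + (1/10)(0.3960+0.2970) + (1/10)(0.4990+0.3960) + (1/10)(0.6110+0.4990) + (1/10)(0.7890+0.6110) + (1/10)(1.0000+0.7890)
  = 0.0029 + 0.0093 + 0.0185 + 0.0319 + 0.0495 + 0.0693 + 0.0895 + 0.1110 + 0.1400 + 0.1789 = 0.7008
G = 1 − 0.7008 = 0.2992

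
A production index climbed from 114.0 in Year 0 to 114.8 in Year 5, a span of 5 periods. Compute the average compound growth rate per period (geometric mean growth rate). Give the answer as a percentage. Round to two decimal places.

Growth factor = (114.8/114.0)^(1/5) = (1.007018)^(1/5) = 1.001400
Growth rate = 1.001400 − 1 = 0.001400 = 0.1400%

0.14%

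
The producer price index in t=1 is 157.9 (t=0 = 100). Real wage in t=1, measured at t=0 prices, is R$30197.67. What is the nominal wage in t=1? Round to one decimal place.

Nominal = Real × (Index/100) = 30197.67 × (157.9/100)
        = 30197.67 × 1.579 = 47682.1209

47682.1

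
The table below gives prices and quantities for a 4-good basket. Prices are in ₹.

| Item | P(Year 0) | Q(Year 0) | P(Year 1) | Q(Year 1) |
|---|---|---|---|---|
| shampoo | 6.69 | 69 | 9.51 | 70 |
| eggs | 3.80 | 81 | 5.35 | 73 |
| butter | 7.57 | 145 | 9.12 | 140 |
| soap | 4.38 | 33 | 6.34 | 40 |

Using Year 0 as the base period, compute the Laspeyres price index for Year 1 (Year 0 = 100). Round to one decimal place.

Laspeyres price index uses base-period quantities as weights.
ΣP(Year 1)·Q(Year 0) = 9.51×69 + 5.35×81 + 9.12×145 + 6.34×33 = 656.19 + 433.35 + 1322.4 + 209.22 = 2621.16
ΣP(Year 0)·Q(Year 0) = 6.69×69 + 3.80×81 + 7.57×145 + 4.38×33 = 461.61 + 307.8 + 1097.65 + 144.54 = 2011.6
Index = 2621.16 / 2011.6 × 100 = 130.3022

130.3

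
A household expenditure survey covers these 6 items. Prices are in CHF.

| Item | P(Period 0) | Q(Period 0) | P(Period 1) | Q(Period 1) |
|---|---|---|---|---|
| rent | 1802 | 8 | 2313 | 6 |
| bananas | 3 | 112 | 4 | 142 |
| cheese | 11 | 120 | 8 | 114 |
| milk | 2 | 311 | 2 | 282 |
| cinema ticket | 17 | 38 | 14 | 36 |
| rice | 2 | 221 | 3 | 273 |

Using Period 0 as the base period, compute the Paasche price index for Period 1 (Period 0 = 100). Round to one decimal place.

Paasche price index uses current-period quantities as weights.
ΣP(Period 1)·Q(Period 1) = 2313×6 + 4×142 + 8×114 + 2×282 + 14×36 + 3×273 = 13878 + 568 + 912 + 564 + 504 + 819 = 17245
ΣP(Period 0)·Q(Period 1) = 1802×6 + 3×142 + 11×114 + 2×282 + 17×36 + 2×273 = 10812 + 426 + 1254 + 564 + 612 + 546 = 14214
Index = 17245 / 14214 × 100 = 121.3240

121.3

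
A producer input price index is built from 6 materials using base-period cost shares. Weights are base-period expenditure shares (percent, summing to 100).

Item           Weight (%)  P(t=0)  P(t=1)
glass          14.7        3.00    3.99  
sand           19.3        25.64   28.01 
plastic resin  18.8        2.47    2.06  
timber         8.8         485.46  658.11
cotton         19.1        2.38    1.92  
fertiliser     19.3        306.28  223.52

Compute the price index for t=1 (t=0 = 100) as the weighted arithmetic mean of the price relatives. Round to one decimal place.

97.7

glass: 14.7 × (3.99/3.00) = 14.7 × 1.330000 = 19.5510
sand: 19.3 × (28.01/25.64) = 19.3 × 1.092434 = 21.0840
plastic resin: 18.8 × (2.06/2.47) = 18.8 × 0.834008 = 15.6794
timber: 8.8 × (658.11/485.46) = 8.8 × 1.355642 = 11.9297
cotton: 19.1 × (1.92/2.38) = 19.1 × 0.806723 = 15.4084
fertiliser: 19.3 × (223.52/306.28) = 19.3 × 0.729790 = 14.0849
Index = Σ wᵢ·(p₁ᵢ/p₀ᵢ) = 19.5510 + 21.0840 + 15.6794 + 11.9297 + 15.4084 + 14.0849 = 97.7373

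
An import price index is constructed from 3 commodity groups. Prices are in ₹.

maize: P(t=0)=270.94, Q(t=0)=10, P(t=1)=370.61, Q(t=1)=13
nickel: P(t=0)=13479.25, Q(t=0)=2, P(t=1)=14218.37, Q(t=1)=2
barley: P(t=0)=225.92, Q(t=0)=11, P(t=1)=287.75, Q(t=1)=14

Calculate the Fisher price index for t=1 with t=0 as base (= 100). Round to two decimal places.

Laspeyres component (base-period weights):
ΣP(t=1)Q(t=0) = 370.61×10 + 14218.37×2 + 287.75×11 = 3706.1 + 28436.74 + 3165.25 = 35308.09
ΣP(t=0)Q(t=0) = 270.94×10 + 13479.25×2 + 225.92×11 = 2709.4 + 26958.5 + 2485.12 = 32153.02
L = 35308.09 / 32153.02 × 100 = 109.8127
Paasche component (current-period weights):
ΣP(t=1)Q(t=1) = 370.61×13 + 14218.37×2 + 287.75×14 = 4817.93 + 28436.74 + 4028.5 = 37283.17
ΣP(t=0)Q(t=1) = 270.94×13 + 13479.25×2 + 225.92×14 = 3522.22 + 26958.5 + 3162.88 = 33643.6
P = 37283.17 / 33643.6 × 100 = 110.8180
Fisher = √(L × P) = √(109.8127 × 110.8180) = 110.3142

110.31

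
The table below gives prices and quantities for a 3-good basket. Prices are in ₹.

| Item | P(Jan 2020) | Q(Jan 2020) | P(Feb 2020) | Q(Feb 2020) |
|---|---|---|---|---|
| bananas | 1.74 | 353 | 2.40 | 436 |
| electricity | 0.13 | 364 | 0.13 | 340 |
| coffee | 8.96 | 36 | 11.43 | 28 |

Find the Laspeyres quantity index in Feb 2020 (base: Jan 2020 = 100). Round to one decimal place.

Laspeyres quantity index uses base-period prices as weights.
ΣP(Jan 2020)·Q(Feb 2020) = 1.74×436 + 0.13×340 + 8.96×28 = 758.64 + 44.2 + 250.88 = 1053.72
ΣP(Jan 2020)·Q(Jan 2020) = 1.74×353 + 0.13×364 + 8.96×36 = 614.22 + 47.32 + 322.56 = 984.1
Index = 1053.72 / 984.1 × 100 = 107.0745

107.1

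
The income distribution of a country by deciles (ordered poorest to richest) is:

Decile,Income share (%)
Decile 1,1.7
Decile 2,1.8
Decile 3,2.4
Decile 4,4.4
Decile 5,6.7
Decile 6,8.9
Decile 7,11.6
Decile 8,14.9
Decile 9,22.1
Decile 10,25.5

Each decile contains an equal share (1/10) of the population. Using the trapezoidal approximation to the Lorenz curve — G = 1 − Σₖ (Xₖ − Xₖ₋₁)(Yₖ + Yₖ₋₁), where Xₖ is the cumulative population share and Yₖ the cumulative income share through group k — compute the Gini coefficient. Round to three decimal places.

0.443

Cumulative income shares Yₖ: 0.0170, 0.0350, 0.0590, 0.1030, 0.1700, 0.2590, 0.3750, 0.5240, 0.7450, 1.0000
Σ (Xₖ−Xₖ₋₁)(Yₖ+Yₖ₋₁) = (1/10)(0.0170+0.0000) + (1/10)(0.0350+0.0170) + (1/10)(0.0590+0.0350) + (1/10)(0.1030+0.0590) + (1/10)(0.1700+0.1030) + (1/10)(0.2590+0.1700) + (1/10)(0.3750+0.2590) + (1/10)(0.5240+0.3750) + (1/10)(0.7450+0.5240) + (1/10)(1.0000+0.7450)
  = 0.0017 + 0.0052 + 0.0094 + 0.0162 + 0.0273 + 0.0429 + 0.0634 + 0.0899 + 0.1269 + 0.1745 = 0.5574
G = 1 − 0.5574 = 0.4426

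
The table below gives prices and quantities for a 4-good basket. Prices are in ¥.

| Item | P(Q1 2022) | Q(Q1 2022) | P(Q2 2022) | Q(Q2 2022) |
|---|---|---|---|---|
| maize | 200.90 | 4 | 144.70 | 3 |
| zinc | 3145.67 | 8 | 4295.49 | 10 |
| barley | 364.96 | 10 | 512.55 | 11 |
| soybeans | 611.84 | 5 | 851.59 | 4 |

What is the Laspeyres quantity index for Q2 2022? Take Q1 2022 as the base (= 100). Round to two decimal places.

Laspeyres quantity index uses base-period prices as weights.
ΣP(Q1 2022)·Q(Q2 2022) = 200.90×3 + 3145.67×10 + 364.96×11 + 611.84×4 = 602.7 + 31456.7 + 4014.56 + 2447.36 = 38521.32
ΣP(Q1 2022)·Q(Q1 2022) = 200.90×4 + 3145.67×8 + 364.96×10 + 611.84×5 = 803.6 + 25165.36 + 3649.6 + 3059.2 = 32677.76
Index = 38521.32 / 32677.76 × 100 = 117.8824

117.88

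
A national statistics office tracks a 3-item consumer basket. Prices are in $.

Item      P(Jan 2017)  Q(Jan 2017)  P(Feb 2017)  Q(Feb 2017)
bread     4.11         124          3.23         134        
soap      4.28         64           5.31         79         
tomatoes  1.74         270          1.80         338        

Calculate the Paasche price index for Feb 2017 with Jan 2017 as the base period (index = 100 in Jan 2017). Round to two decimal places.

98.90

Paasche price index uses current-period quantities as weights.
ΣP(Feb 2017)·Q(Feb 2017) = 3.23×134 + 5.31×79 + 1.80×338 = 432.82 + 419.49 + 608.4 = 1460.71
ΣP(Jan 2017)·Q(Feb 2017) = 4.11×134 + 4.28×79 + 1.74×338 = 550.74 + 338.12 + 588.12 = 1476.98
Index = 1460.71 / 1476.98 × 100 = 98.8984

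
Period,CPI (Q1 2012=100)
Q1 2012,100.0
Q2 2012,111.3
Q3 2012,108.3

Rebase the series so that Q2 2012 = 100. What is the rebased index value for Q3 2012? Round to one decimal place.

97.3

Rebased(Q3 2012) = 108.3 / 111.3 × 100 = 97.3046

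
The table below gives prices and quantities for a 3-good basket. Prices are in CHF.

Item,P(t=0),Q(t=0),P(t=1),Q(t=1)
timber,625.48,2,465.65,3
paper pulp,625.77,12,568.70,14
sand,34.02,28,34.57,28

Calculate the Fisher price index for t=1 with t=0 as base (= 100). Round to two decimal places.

Laspeyres component (base-period weights):
ΣP(t=1)Q(t=0) = 465.65×2 + 568.70×12 + 34.57×28 = 931.3 + 6824.4 + 967.96 = 8723.66
ΣP(t=0)Q(t=0) = 625.48×2 + 625.77×12 + 34.02×28 = 1250.96 + 7509.24 + 952.56 = 9712.76
L = 8723.66 / 9712.76 × 100 = 89.8165
Paasche component (current-period weights):
ΣP(t=1)Q(t=1) = 465.65×3 + 568.70×14 + 34.57×28 = 1396.95 + 7961.8 + 967.96 = 10326.71
ΣP(t=0)Q(t=1) = 625.48×3 + 625.77×14 + 34.02×28 = 1876.44 + 8760.78 + 952.56 = 11589.78
P = 10326.71 / 11589.78 × 100 = 89.1019
Fisher = √(L × P) = √(89.8165 × 89.1019) = 89.4585

89.46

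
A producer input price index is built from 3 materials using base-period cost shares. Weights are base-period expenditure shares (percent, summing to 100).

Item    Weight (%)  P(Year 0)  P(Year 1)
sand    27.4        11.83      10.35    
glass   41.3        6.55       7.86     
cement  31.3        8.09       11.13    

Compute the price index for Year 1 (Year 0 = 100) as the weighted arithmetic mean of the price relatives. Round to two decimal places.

116.59

sand: 27.4 × (10.35/11.83) = 27.4 × 0.874894 = 23.9721
glass: 41.3 × (7.86/6.55) = 41.3 × 1.200000 = 49.5600
cement: 31.3 × (11.13/8.09) = 31.3 × 1.375773 = 43.0617
Index = Σ wᵢ·(p₁ᵢ/p₀ᵢ) = 23.9721 + 49.5600 + 43.0617 = 116.5938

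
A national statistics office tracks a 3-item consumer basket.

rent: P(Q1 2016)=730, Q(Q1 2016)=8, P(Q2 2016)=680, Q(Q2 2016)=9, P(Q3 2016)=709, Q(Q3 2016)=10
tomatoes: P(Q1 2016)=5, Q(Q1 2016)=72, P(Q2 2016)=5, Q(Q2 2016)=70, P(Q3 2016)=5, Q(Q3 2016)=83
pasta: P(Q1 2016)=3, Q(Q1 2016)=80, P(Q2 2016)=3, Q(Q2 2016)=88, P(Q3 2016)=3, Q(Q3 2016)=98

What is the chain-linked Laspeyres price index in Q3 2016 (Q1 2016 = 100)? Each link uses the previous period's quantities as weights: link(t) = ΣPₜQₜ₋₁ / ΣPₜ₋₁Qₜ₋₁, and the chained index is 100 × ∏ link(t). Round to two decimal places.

97.42

Link Q1 2016→Q2 2016:
ΣP(Q2 2016)Q(Q1 2016) = 680×8 + 5×72 + 3×80 = 5440 + 360 + 240 = 6040
ΣP(Q1 2016)Q(Q1 2016) = 730×8 + 5×72 + 3×80 = 5840 + 360 + 240 = 6440
link = 6040/6440 = 0.937888
Link Q2 2016→Q3 2016:
ΣP(Q3 2016)Q(Q2 2016) = 709×9 + 5×70 + 3×88 = 6381 + 350 + 264 = 6995
ΣP(Q2 2016)Q(Q2 2016) = 680×9 + 5×70 + 3×88 = 6120 + 350 + 264 = 6734
link = 6995/6734 = 1.038759
Chained index = 100 × 0.937888 × 1.038759 = 97.4239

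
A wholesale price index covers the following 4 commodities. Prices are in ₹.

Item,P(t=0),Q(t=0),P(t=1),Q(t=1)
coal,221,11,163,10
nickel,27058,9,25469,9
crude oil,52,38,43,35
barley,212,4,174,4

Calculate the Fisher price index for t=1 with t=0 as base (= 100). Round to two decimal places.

93.81

Laspeyres component (base-period weights):
ΣP(t=1)Q(t=0) = 163×11 + 25469×9 + 43×38 + 174×4 = 1793 + 229221 + 1634 + 696 = 233344
ΣP(t=0)Q(t=0) = 221×11 + 27058×9 + 52×38 + 212×4 = 2431 + 243522 + 1976 + 848 = 248777
L = 233344 / 248777 × 100 = 93.7965
Paasche component (current-period weights):
ΣP(t=1)Q(t=1) = 163×10 + 25469×9 + 43×35 + 174×4 = 1630 + 229221 + 1505 + 696 = 233052
ΣP(t=0)Q(t=1) = 221×10 + 27058×9 + 52×35 + 212×4 = 2210 + 243522 + 1820 + 848 = 248400
P = 233052 / 248400 × 100 = 93.8213
Fisher = √(L × P) = √(93.7965 × 93.8213) = 93.8089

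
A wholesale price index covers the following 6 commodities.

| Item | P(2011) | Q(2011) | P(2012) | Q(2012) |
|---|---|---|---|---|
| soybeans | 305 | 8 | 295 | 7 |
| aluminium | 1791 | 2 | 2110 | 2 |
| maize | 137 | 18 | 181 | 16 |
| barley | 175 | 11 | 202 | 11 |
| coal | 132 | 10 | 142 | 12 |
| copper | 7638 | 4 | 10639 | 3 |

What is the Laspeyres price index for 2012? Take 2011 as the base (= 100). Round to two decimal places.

Laspeyres price index uses base-period quantities as weights.
ΣP(2012)·Q(2011) = 295×8 + 2110×2 + 181×18 + 202×11 + 142×10 + 10639×4 = 2360 + 4220 + 3258 + 2222 + 1420 + 42556 = 56036
ΣP(2011)·Q(2011) = 305×8 + 1791×2 + 137×18 + 175×11 + 132×10 + 7638×4 = 2440 + 3582 + 2466 + 1925 + 1320 + 30552 = 42285
Index = 56036 / 42285 × 100 = 132.5198

132.52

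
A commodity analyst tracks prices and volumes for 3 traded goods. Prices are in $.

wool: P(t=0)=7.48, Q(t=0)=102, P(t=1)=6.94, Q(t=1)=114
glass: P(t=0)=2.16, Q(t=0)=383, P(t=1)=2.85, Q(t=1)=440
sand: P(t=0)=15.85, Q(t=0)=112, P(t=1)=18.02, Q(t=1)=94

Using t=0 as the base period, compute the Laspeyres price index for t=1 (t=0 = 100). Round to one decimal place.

113.4

Laspeyres price index uses base-period quantities as weights.
ΣP(t=1)·Q(t=0) = 6.94×102 + 2.85×383 + 18.02×112 = 707.88 + 1091.55 + 2018.24 = 3817.67
ΣP(t=0)·Q(t=0) = 7.48×102 + 2.16×383 + 15.85×112 = 762.96 + 827.28 + 1775.2 = 3365.44
Index = 3817.67 / 3365.44 × 100 = 113.4375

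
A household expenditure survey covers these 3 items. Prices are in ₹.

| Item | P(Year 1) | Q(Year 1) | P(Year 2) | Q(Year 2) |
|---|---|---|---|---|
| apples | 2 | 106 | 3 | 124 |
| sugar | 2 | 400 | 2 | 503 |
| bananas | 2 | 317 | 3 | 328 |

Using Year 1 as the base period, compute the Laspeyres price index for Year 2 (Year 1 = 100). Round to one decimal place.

125.7

Laspeyres price index uses base-period quantities as weights.
ΣP(Year 2)·Q(Year 1) = 3×106 + 2×400 + 3×317 = 318 + 800 + 951 = 2069
ΣP(Year 1)·Q(Year 1) = 2×106 + 2×400 + 2×317 = 212 + 800 + 634 = 1646
Index = 2069 / 1646 × 100 = 125.6987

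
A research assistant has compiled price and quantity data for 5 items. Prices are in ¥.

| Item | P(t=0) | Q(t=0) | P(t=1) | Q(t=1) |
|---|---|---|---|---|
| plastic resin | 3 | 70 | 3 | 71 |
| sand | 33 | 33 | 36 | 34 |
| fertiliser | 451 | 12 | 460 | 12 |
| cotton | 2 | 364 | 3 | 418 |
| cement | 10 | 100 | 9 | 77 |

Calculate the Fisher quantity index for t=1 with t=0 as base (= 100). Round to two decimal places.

Laspeyres component (base-period weights):
ΣP(t=0)Q(t=1) = 3×71 + 33×34 + 451×12 + 2×418 + 10×77 = 213 + 1122 + 5412 + 836 + 770 = 8353
ΣP(t=0)Q(t=0) = 3×70 + 33×33 + 451×12 + 2×364 + 10×100 = 210 + 1089 + 5412 + 728 + 1000 = 8439
L = 8353 / 8439 × 100 = 98.9809
Paasche component (current-period weights):
ΣP(t=1)Q(t=1) = 3×71 + 36×34 + 460×12 + 3×418 + 9×77 = 213 + 1224 + 5520 + 1254 + 693 = 8904
ΣP(t=1)Q(t=0) = 3×70 + 36×33 + 460×12 + 3×364 + 9×100 = 210 + 1188 + 5520 + 1092 + 900 = 8910
P = 8904 / 8910 × 100 = 99.9327
Fisher = √(L × P) = √(98.9809 × 99.9327) = 99.4557

99.46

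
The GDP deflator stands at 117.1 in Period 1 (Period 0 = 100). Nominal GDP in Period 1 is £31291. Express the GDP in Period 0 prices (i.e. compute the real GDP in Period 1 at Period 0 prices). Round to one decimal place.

26721.6

Real = Nominal ÷ (Index/100) = 31291 ÷ (117.1/100)
     = 31291 ÷ 1.171 = 26721.6055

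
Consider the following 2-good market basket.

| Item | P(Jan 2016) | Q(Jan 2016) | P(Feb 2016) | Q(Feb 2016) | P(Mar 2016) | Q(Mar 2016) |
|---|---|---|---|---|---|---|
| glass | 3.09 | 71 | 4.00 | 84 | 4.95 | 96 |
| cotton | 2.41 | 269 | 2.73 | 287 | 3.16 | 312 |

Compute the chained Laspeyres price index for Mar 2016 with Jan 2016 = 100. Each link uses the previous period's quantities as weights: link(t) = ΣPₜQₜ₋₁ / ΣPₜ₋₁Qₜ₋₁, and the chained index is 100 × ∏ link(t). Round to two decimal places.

138.67

Link Jan 2016→Feb 2016:
ΣP(Feb 2016)Q(Jan 2016) = 4.00×71 + 2.73×269 = 284 + 734.37 = 1018.37
ΣP(Jan 2016)Q(Jan 2016) = 3.09×71 + 2.41×269 = 219.39 + 648.29 = 867.68
link = 1018.37/867.68 = 1.173670
Link Feb 2016→Mar 2016:
ΣP(Mar 2016)Q(Feb 2016) = 4.95×84 + 3.16×287 = 415.8 + 906.92 = 1322.72
ΣP(Feb 2016)Q(Feb 2016) = 4.00×84 + 2.73×287 = 336 + 783.51 = 1119.51
link = 1322.72/1119.51 = 1.181517
Chained index = 100 × 1.173670 × 1.181517 = 138.6711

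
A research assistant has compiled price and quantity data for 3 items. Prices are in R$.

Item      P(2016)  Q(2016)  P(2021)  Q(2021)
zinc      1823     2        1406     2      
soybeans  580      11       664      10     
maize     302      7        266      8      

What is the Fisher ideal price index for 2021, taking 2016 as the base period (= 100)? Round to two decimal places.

98.14

Laspeyres component (base-period weights):
ΣP(2021)Q(2016) = 1406×2 + 664×11 + 266×7 = 2812 + 7304 + 1862 = 11978
ΣP(2016)Q(2016) = 1823×2 + 580×11 + 302×7 = 3646 + 6380 + 2114 = 12140
L = 11978 / 12140 × 100 = 98.6656
Paasche component (current-period weights):
ΣP(2021)Q(2021) = 1406×2 + 664×10 + 266×8 = 2812 + 6640 + 2128 = 11580
ΣP(2016)Q(2021) = 1823×2 + 580×10 + 302×8 = 3646 + 5800 + 2416 = 11862
P = 11580 / 11862 × 100 = 97.6227
Fisher = √(L × P) = √(98.6656 × 97.6227) = 98.1427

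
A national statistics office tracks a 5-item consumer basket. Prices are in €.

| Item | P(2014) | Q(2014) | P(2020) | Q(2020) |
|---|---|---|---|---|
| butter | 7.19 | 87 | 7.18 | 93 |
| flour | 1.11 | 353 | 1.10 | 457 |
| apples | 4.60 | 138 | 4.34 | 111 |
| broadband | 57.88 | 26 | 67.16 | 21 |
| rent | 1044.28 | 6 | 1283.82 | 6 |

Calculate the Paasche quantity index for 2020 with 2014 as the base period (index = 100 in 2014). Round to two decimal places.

Paasche quantity index uses current-period prices as weights.
ΣP(2020)·Q(2020) = 7.18×93 + 1.10×457 + 4.34×111 + 67.16×21 + 1283.82×6 = 667.74 + 502.7 + 481.74 + 1410.36 + 7702.92 = 10765.46
ΣP(2020)·Q(2014) = 7.18×87 + 1.10×353 + 4.34×138 + 67.16×26 + 1283.82×6 = 624.66 + 388.3 + 598.92 + 1746.16 + 7702.92 = 11060.96
Index = 10765.46 / 11060.96 × 100 = 97.3284

97.33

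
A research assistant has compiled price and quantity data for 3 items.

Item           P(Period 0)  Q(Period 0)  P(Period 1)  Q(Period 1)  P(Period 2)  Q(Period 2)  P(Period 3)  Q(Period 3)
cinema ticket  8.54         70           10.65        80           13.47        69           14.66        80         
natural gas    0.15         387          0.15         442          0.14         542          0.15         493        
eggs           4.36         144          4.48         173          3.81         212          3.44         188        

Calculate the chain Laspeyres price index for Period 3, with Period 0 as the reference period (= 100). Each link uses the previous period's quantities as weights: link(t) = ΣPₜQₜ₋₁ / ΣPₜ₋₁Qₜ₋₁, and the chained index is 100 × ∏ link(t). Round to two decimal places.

120.47

Link Period 0→Period 1:
ΣP(Period 1)Q(Period 0) = 10.65×70 + 0.15×387 + 4.48×144 = 745.5 + 58.05 + 645.12 = 1448.67
ΣP(Period 0)Q(Period 0) = 8.54×70 + 0.15×387 + 4.36×144 = 597.8 + 58.05 + 627.84 = 1283.69
link = 1448.67/1283.69 = 1.128520
Link Period 1→Period 2:
ΣP(Period 2)Q(Period 1) = 13.47×80 + 0.14×442 + 3.81×173 = 1077.6 + 61.88 + 659.13 = 1798.61
ΣP(Period 1)Q(Period 1) = 10.65×80 + 0.15×442 + 4.48×173 = 852 + 66.3 + 775.04 = 1693.34
link = 1798.61/1693.34 = 1.062167
Link Period 2→Period 3:
ΣP(Period 3)Q(Period 2) = 14.66×69 + 0.15×542 + 3.44×212 = 1011.54 + 81.3 + 729.28 = 1822.12
ΣP(Period 2)Q(Period 2) = 13.47×69 + 0.14×542 + 3.81×212 = 929.43 + 75.88 + 807.72 = 1813.03
link = 1822.12/1813.03 = 1.005014
Chained index = 100 × 1.128520 × 1.062167 × 1.005014 = 120.4687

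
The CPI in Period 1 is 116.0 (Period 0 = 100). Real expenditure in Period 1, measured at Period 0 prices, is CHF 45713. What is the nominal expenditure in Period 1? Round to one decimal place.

53027.1

Nominal = Real × (Index/100) = 45713 × (116.0/100)
        = 45713 × 1.160 = 53027.0800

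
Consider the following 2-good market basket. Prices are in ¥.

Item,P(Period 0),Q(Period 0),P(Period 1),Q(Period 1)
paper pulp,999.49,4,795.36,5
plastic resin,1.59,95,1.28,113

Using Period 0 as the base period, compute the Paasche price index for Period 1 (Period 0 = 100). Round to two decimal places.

Paasche price index uses current-period quantities as weights.
ΣP(Period 1)·Q(Period 1) = 795.36×5 + 1.28×113 = 3976.8 + 144.64 = 4121.44
ΣP(Period 0)·Q(Period 1) = 999.49×5 + 1.59×113 = 4997.45 + 179.67 = 5177.12
Index = 4121.44 / 5177.12 × 100 = 79.6087

79.61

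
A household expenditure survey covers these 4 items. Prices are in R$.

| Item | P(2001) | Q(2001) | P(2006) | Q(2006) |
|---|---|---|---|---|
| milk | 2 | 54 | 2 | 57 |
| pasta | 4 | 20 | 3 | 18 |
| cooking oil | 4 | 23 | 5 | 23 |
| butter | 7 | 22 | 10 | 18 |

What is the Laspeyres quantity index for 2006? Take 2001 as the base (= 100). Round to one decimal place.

Laspeyres quantity index uses base-period prices as weights.
ΣP(2001)·Q(2006) = 2×57 + 4×18 + 4×23 + 7×18 = 114 + 72 + 92 + 126 = 404
ΣP(2001)·Q(2001) = 2×54 + 4×20 + 4×23 + 7×22 = 108 + 80 + 92 + 154 = 434
Index = 404 / 434 × 100 = 93.0876

93.1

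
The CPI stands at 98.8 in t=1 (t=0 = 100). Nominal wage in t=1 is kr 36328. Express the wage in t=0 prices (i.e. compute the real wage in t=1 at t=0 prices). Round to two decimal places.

36769.23

Real = Nominal ÷ (Index/100) = 36328 ÷ (98.8/100)
     = 36328 ÷ 0.988 = 36769.2308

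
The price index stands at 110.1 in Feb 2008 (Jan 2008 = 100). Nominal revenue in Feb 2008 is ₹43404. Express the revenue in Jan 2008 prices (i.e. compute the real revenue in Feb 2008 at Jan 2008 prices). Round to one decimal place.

Real = Nominal ÷ (Index/100) = 43404 ÷ (110.1/100)
     = 43404 ÷ 1.101 = 39422.3433

39422.3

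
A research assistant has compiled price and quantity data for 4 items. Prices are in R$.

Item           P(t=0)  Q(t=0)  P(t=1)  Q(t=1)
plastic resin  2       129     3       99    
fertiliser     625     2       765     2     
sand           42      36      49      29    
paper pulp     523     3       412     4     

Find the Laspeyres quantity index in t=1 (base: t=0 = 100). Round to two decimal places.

103.68

Laspeyres quantity index uses base-period prices as weights.
ΣP(t=0)·Q(t=1) = 2×99 + 625×2 + 42×29 + 523×4 = 198 + 1250 + 1218 + 2092 = 4758
ΣP(t=0)·Q(t=0) = 2×129 + 625×2 + 42×36 + 523×3 = 258 + 1250 + 1512 + 1569 = 4589
Index = 4758 / 4589 × 100 = 103.6827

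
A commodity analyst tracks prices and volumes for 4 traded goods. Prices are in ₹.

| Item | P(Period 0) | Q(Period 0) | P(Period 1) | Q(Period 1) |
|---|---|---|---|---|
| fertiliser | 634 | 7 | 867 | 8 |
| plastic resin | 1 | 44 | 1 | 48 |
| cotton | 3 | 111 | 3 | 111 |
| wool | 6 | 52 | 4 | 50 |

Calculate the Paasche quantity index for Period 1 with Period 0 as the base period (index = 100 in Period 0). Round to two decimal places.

112.97

Paasche quantity index uses current-period prices as weights.
ΣP(Period 1)·Q(Period 1) = 867×8 + 1×48 + 3×111 + 4×50 = 6936 + 48 + 333 + 200 = 7517
ΣP(Period 1)·Q(Period 0) = 867×7 + 1×44 + 3×111 + 4×52 = 6069 + 44 + 333 + 208 = 6654
Index = 7517 / 6654 × 100 = 112.9696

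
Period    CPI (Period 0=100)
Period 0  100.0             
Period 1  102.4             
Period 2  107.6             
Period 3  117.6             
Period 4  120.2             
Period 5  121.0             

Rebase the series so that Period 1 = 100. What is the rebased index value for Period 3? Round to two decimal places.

114.84

Rebased(Period 3) = 117.6 / 102.4 × 100 = 114.8437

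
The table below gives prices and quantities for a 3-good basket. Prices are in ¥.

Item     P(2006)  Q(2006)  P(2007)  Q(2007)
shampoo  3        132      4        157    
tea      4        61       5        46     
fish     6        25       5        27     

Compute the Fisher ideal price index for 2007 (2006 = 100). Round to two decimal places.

121.40

Laspeyres component (base-period weights):
ΣP(2007)Q(2006) = 4×132 + 5×61 + 5×25 = 528 + 305 + 125 = 958
ΣP(2006)Q(2006) = 3×132 + 4×61 + 6×25 = 396 + 244 + 150 = 790
L = 958 / 790 × 100 = 121.2658
Paasche component (current-period weights):
ΣP(2007)Q(2007) = 4×157 + 5×46 + 5×27 = 628 + 230 + 135 = 993
ΣP(2006)Q(2007) = 3×157 + 4×46 + 6×27 = 471 + 184 + 162 = 817
P = 993 / 817 × 100 = 121.5422
Fisher = √(L × P) = √(121.2658 × 121.5422) = 121.4039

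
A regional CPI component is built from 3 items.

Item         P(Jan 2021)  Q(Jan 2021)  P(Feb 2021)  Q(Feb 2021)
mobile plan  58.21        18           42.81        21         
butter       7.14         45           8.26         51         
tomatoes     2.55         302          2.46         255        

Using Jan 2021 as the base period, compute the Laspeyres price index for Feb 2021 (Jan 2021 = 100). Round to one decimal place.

Laspeyres price index uses base-period quantities as weights.
ΣP(Feb 2021)·Q(Jan 2021) = 42.81×18 + 8.26×45 + 2.46×302 = 770.58 + 371.7 + 742.92 = 1885.2
ΣP(Jan 2021)·Q(Jan 2021) = 58.21×18 + 7.14×45 + 2.55×302 = 1047.78 + 321.3 + 770.1 = 2139.18
Index = 1885.2 / 2139.18 × 100 = 88.1272

88.1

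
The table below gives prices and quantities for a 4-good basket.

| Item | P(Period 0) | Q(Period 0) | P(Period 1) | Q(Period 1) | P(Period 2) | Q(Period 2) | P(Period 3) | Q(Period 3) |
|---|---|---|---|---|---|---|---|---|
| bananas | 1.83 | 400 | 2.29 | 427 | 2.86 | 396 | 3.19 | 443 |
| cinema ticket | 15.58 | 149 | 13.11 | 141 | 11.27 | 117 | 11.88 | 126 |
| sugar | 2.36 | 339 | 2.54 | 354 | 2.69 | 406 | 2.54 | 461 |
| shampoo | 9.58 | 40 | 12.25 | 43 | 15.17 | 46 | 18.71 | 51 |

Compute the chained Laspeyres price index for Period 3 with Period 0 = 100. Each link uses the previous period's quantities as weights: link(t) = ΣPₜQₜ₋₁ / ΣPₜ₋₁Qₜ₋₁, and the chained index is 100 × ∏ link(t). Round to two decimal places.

110.84

Link Period 0→Period 1:
ΣP(Period 1)Q(Period 0) = 2.29×400 + 13.11×149 + 2.54×339 + 12.25×40 = 916 + 1953.39 + 861.06 + 490 = 4220.45
ΣP(Period 0)Q(Period 0) = 1.83×400 + 15.58×149 + 2.36×339 + 9.58×40 = 732 + 2321.42 + 800.04 + 383.2 = 4236.66
link = 4220.45/4236.66 = 0.996174
Link Period 1→Period 2:
ΣP(Period 2)Q(Period 1) = 2.86×427 + 11.27×141 + 2.69×354 + 15.17×43 = 1221.22 + 1589.07 + 952.26 + 652.31 = 4414.86
ΣP(Period 1)Q(Period 1) = 2.29×427 + 13.11×141 + 2.54×354 + 12.25×43 = 977.83 + 1848.51 + 899.16 + 526.75 = 4252.25
link = 4414.86/4252.25 = 1.038241
Link Period 2→Period 3:
ΣP(Period 3)Q(Period 2) = 3.19×396 + 11.88×117 + 2.54×406 + 18.71×46 = 1263.24 + 1389.96 + 1031.24 + 860.66 = 4545.1
ΣP(Period 2)Q(Period 2) = 2.86×396 + 11.27×117 + 2.69×406 + 15.17×46 = 1132.56 + 1318.59 + 1092.14 + 697.82 = 4241.11
link = 4545.1/4241.11 = 1.071677
Chained index = 100 × 0.996174 × 1.038241 × 1.071677 = 110.8402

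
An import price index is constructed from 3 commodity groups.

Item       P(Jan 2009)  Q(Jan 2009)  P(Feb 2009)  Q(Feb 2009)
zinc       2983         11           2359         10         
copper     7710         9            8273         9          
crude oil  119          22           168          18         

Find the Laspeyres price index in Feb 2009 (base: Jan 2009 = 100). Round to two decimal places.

99.31

Laspeyres price index uses base-period quantities as weights.
ΣP(Feb 2009)·Q(Jan 2009) = 2359×11 + 8273×9 + 168×22 = 25949 + 74457 + 3696 = 104102
ΣP(Jan 2009)·Q(Jan 2009) = 2983×11 + 7710×9 + 119×22 = 32813 + 69390 + 2618 = 104821
Index = 104102 / 104821 × 100 = 99.3141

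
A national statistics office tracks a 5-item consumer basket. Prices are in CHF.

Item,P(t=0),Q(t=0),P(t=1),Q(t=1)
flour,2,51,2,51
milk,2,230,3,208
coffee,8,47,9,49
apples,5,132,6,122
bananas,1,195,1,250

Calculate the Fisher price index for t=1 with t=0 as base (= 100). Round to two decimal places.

122.11

Laspeyres component (base-period weights):
ΣP(t=1)Q(t=0) = 2×51 + 3×230 + 9×47 + 6×132 + 1×195 = 102 + 690 + 423 + 792 + 195 = 2202
ΣP(t=0)Q(t=0) = 2×51 + 2×230 + 8×47 + 5×132 + 1×195 = 102 + 460 + 376 + 660 + 195 = 1793
L = 2202 / 1793 × 100 = 122.8109
Paasche component (current-period weights):
ΣP(t=1)Q(t=1) = 2×51 + 3×208 + 9×49 + 6×122 + 1×250 = 102 + 624 + 441 + 732 + 250 = 2149
ΣP(t=0)Q(t=1) = 2×51 + 2×208 + 8×49 + 5×122 + 1×250 = 102 + 416 + 392 + 610 + 250 = 1770
P = 2149 / 1770 × 100 = 121.4124
Fisher = √(L × P) = √(122.8109 × 121.4124) = 122.1097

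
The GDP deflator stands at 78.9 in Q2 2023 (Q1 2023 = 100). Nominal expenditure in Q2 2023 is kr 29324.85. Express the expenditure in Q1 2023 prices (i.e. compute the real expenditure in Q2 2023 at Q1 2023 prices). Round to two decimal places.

37167.11

Real = Nominal ÷ (Index/100) = 29324.85 ÷ (78.9/100)
     = 29324.85 ÷ 0.789 = 37167.1103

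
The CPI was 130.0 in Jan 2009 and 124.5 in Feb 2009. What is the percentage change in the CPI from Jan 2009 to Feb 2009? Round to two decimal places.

-4.23%

Change = (124.5 − 130.0) / 130.0 × 100
       = -5.5 / 130.0 × 100 = -4.2308%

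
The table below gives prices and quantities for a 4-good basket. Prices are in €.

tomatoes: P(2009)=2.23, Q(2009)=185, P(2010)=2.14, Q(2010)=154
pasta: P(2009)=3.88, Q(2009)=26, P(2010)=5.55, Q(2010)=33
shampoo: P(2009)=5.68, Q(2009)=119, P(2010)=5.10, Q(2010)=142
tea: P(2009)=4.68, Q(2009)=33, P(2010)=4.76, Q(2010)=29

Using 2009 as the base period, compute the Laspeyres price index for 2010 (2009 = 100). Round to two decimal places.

97.05

Laspeyres price index uses base-period quantities as weights.
ΣP(2010)·Q(2009) = 2.14×185 + 5.55×26 + 5.10×119 + 4.76×33 = 395.9 + 144.3 + 606.9 + 157.08 = 1304.18
ΣP(2009)·Q(2009) = 2.23×185 + 3.88×26 + 5.68×119 + 4.68×33 = 412.55 + 100.88 + 675.92 + 154.44 = 1343.79
Index = 1304.18 / 1343.79 × 100 = 97.0524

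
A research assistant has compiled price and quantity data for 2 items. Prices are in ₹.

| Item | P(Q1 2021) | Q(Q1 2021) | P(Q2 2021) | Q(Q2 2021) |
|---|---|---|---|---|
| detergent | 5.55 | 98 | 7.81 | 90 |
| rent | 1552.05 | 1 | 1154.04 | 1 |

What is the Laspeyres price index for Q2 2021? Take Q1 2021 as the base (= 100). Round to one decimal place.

91.6

Laspeyres price index uses base-period quantities as weights.
ΣP(Q2 2021)·Q(Q1 2021) = 7.81×98 + 1154.04×1 = 765.38 + 1154.04 = 1919.42
ΣP(Q1 2021)·Q(Q1 2021) = 5.55×98 + 1552.05×1 = 543.9 + 1552.05 = 2095.95
Index = 1919.42 / 2095.95 × 100 = 91.5776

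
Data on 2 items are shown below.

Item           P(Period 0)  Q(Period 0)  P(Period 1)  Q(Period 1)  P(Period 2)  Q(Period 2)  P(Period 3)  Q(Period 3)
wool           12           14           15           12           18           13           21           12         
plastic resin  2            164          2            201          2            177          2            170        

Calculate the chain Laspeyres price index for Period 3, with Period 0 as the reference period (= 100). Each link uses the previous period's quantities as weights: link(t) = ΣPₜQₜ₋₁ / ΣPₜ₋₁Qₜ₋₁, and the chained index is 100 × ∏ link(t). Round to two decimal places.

Link Period 0→Period 1:
ΣP(Period 1)Q(Period 0) = 15×14 + 2×164 = 210 + 328 = 538
ΣP(Period 0)Q(Period 0) = 12×14 + 2×164 = 168 + 328 = 496
link = 538/496 = 1.084677
Link Period 1→Period 2:
ΣP(Period 2)Q(Period 1) = 18×12 + 2×201 = 216 + 402 = 618
ΣP(Period 1)Q(Period 1) = 15×12 + 2×201 = 180 + 402 = 582
link = 618/582 = 1.061856
Link Period 2→Period 3:
ΣP(Period 3)Q(Period 2) = 21×13 + 2×177 = 273 + 354 = 627
ΣP(Period 2)Q(Period 2) = 18×13 + 2×177 = 234 + 354 = 588
link = 627/588 = 1.066327
Chained index = 100 × 1.084677 × 1.061856 × 1.066327 = 122.8164

122.82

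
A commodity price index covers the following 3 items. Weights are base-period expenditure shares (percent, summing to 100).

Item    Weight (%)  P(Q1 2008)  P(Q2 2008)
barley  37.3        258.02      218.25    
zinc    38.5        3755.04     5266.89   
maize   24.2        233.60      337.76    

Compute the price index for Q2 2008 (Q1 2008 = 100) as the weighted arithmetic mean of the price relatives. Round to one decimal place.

120.5

barley: 37.3 × (218.25/258.02) = 37.3 × 0.845865 = 31.5508
zinc: 38.5 × (5266.89/3755.04) = 38.5 × 1.402619 = 54.0008
maize: 24.2 × (337.76/233.60) = 24.2 × 1.445890 = 34.9905
Index = Σ wᵢ·(p₁ᵢ/p₀ᵢ) = 31.5508 + 54.0008 + 34.9905 = 120.5421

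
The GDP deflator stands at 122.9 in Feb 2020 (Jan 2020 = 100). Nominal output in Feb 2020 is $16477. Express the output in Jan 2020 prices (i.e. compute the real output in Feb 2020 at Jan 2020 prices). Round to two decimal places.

13406.83

Real = Nominal ÷ (Index/100) = 16477 ÷ (122.9/100)
     = 16477 ÷ 1.229 = 13406.8348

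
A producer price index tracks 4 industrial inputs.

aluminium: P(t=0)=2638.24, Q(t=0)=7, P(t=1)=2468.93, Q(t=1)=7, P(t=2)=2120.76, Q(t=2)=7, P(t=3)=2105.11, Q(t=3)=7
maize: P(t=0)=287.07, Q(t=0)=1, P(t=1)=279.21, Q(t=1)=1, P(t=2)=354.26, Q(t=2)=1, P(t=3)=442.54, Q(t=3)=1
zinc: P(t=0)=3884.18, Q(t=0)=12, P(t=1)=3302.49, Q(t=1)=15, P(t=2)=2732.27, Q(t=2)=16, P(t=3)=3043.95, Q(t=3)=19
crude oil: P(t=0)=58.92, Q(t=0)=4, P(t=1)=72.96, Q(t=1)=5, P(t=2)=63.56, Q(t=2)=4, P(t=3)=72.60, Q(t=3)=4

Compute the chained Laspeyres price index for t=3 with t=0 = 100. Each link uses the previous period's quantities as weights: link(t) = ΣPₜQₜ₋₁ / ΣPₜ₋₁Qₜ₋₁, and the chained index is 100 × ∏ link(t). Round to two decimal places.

79.59

Link t=0→t=1:
ΣP(t=1)Q(t=0) = 2468.93×7 + 279.21×1 + 3302.49×12 + 72.96×4 = 17282.51 + 279.21 + 39629.88 + 291.84 = 57483.44
ΣP(t=0)Q(t=0) = 2638.24×7 + 287.07×1 + 3884.18×12 + 58.92×4 = 18467.68 + 287.07 + 46610.16 + 235.68 = 65600.59
link = 57483.44/65600.59 = 0.876264
Link t=1→t=2:
ΣP(t=2)Q(t=1) = 2120.76×7 + 354.26×1 + 2732.27×15 + 63.56×5 = 14845.32 + 354.26 + 40984.05 + 317.8 = 56501.43
ΣP(t=1)Q(t=1) = 2468.93×7 + 279.21×1 + 3302.49×15 + 72.96×5 = 17282.51 + 279.21 + 49537.35 + 364.8 = 67463.87
link = 56501.43/67463.87 = 0.837507
Link t=2→t=3:
ΣP(t=3)Q(t=2) = 2105.11×7 + 442.54×1 + 3043.95×16 + 72.60×4 = 14735.77 + 442.54 + 48703.2 + 290.4 = 64171.91
ΣP(t=2)Q(t=2) = 2120.76×7 + 354.26×1 + 2732.27×16 + 63.56×4 = 14845.32 + 354.26 + 43716.32 + 254.24 = 59170.14
link = 64171.91/59170.14 = 1.084532
Chained index = 100 × 0.876264 × 0.837507 × 1.084532 = 79.5913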